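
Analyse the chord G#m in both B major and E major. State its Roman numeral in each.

vi in B major; iii in E major

The scale of B major is B C# D# E F# G# A#; G# is degree 6, and the triad built there (G#-B-D#) is minor, so it is vi.
The scale of E major is E F# G# A B C# D#; G# is degree 3, and the triad built there (G#-B-D#) is minor, so it is iii.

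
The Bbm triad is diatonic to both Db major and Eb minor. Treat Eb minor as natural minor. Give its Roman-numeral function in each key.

The scale of Db major is Db Eb F Gb Ab Bb C; Bb is degree 6, and the triad built there (Bb-Db-F) is minor, so it is vi.
The scale of Eb minor (natural minor) is Eb F Gb Ab Bb Cb Db; Bb is degree 5, and the triad built there (Bb-Db-F) is minor, so it is v.

vi in Db major; v in Eb minor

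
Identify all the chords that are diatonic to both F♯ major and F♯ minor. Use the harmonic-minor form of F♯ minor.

Triads in F♯ major: F♯ major (I), G♯ minor (ii), A♯ minor (iii), B major (IV), C♯ major (V), D♯ minor (vi), E♯ diminished (vii°).
Triads in F♯ minor (harmonic minor): F♯ minor (i), G♯ diminished (ii°), A augmented (III+), B minor (iv), C♯ major (V), D major (VI), E♯ diminished (vii°).
Shared triads with their functions: C♯ major (V in F♯ major, V in F♯ minor); E♯ diminished (vii° in F♯ major, vii° in F♯ minor).

C♯, E♯dim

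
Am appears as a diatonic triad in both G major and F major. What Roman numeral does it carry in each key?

The scale of G major is G A B C D E F#; A is degree 2, and the triad built there (A-C-E) is minor, so it is ii.
The scale of F major is F G A Bb C D E; A is degree 3, and the triad built there (A-C-E) is minor, so it is iii.

ii in G major; iii in F major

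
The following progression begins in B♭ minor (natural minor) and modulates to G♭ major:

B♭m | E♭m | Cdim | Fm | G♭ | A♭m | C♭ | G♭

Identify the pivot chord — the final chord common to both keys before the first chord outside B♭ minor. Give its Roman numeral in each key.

Chords diatonic to B♭ minor: B♭m, Cdim, D♭, E♭m, Fm, G♭, A♭.
Reading the progression, the first chord not in that set is A♭m, so the modulation leaves B♭ minor there.
The chord immediately before A♭m is G♭, which is diatonic to both keys: VI in B♭ minor and I in G♭ major.

G♭ — VI in B♭ minor, I in G♭ major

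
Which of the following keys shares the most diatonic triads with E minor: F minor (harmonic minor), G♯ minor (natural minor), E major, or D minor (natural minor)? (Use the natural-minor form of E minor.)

D minor

Triads of E minor (natural minor): E minor (i), F♯ diminished (ii°), G major (III), A minor (iv), B minor (v), C major (VI), D major (VII).
F minor (harmonic minor) shares 1: C.
G♯ minor (natural minor) shares 0: none.
E major shares 0: none.
D minor (natural minor) shares 2: Am, C.
The most common triads (2) are shared with D minor.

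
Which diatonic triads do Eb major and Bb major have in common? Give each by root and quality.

Triads in Eb major: Eb major (I), F minor (ii), G minor (iii), Ab major (IV), Bb major (V), C minor (vi), D diminished (vii°).
Triads in Bb major: Bb major (I), C minor (ii), D minor (iii), Eb major (IV), F major (V), G minor (vi), A diminished (vii°).
Shared triads with their functions: Eb major (I in Eb major, IV in Bb major); G minor (iii in Eb major, vi in Bb major); Bb major (V in Eb major, I in Bb major); C minor (vi in Eb major, ii in Bb major).

Eb, Gm, Bb, Cm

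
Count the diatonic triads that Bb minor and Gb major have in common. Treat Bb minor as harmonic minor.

Diatonic triads of Bb minor (harmonic minor): Bb minor (i), C diminished (ii°), Db augmented (III+), Eb minor (iv), F major (V), Gb major (VI), A diminished (vii°).
Diatonic triads of Gb major: Gb major (I), Ab minor (ii), Bb minor (iii), Cb major (IV), Db major (V), Eb minor (vi), F diminished (vii°).
Matching root and quality in both lists: Bb minor, Eb minor, Gb major.
That gives 3 common triads.

3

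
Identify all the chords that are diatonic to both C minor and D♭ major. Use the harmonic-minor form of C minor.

Triads in C minor (harmonic minor): Cm (i), Ddim (ii°), E♭aug (III+), Fm (iv), G (V), A♭ (VI), Bdim (vii°).
Triads in D♭ major: D♭ (I), E♭m (ii), Fm (iii), G♭ (IV), A♭ (V), B♭m (vi), Cdim (vii°).
Shared triads with their functions: Fm (iv in C minor, iii in D♭ major); A♭ (VI in C minor, V in D♭ major).

Fm, A♭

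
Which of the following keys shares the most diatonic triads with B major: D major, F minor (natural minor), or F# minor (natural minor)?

F# minor

Triads of B major: B major (I), C# minor (ii), D# minor (iii), E major (IV), F# major (V), G# minor (vi), A# diminished (vii°).
D major shares 0: none.
F minor (natural minor) shares 0: none.
F# minor (natural minor) shares 2: C#m, E.
The most common triads (2) are shared with F# minor.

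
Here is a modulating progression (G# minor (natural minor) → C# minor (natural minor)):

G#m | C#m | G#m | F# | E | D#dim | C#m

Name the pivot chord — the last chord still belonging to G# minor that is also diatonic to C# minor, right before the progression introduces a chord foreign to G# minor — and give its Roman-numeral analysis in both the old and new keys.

Chords diatonic to G# minor: G#m, A#dim, B, C#m, D#m, E, F#.
Reading the progression, the first chord not in that set is D#dim, so the modulation leaves G# minor there.
The chord immediately before D#dim is E, which is diatonic to both keys: VI in G# minor and III in C# minor.

E — VI in G# minor, III in C# minor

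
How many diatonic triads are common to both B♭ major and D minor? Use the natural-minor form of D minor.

Diatonic triads of B♭ major: B♭ (I), Cm (ii), Dm (iii), E♭ (IV), F (V), Gm (vi), Adim (vii°).
Diatonic triads of D minor (natural minor): Dm (i), Edim (ii°), F (III), Gm (iv), Am (v), B♭ (VI), C (VII).
Matching root and quality in both lists: B♭, Dm, F, Gm.
That gives 4 common triads.

4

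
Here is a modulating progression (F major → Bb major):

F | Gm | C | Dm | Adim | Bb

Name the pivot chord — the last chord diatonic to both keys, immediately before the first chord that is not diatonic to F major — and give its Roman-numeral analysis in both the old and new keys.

Dm — vi in F major, iii in Bb major

Chords diatonic to F major: F, Gm, Am, Bb, C, Dm, Edim.
Reading the progression, the first chord not in that set is Adim, so the modulation leaves F major there.
The chord immediately before Adim is Dm, which is diatonic to both keys: vi in F major and iii in Bb major.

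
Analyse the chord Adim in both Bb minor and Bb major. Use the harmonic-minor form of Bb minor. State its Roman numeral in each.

The scale of Bb minor (harmonic minor) is Bb C Db Eb F Gb A; A is degree 7, and the triad built there (A-C-Eb) is diminished, so it is vii°.
The scale of Bb major is Bb C D Eb F G A; A is degree 7, and the triad built there (A-C-Eb) is diminished, so it is vii°.

vii° in Bb minor; vii° in Bb major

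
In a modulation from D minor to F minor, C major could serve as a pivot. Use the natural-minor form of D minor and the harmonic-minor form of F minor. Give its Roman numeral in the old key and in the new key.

VII in D minor; V in F minor

The scale of D minor (natural minor) is D E F G A Bb C; C is degree 7, and the triad built there (C-E-G) is major, so it is VII.
The scale of F minor (harmonic minor) is F G Ab Bb C Db E; C is degree 5, and the triad built there (C-E-G) is major, so it is V.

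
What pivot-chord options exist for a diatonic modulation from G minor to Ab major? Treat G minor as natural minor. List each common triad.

Cm, Eb

Triads in G minor (natural minor): G minor (i), A diminished (ii°), Bb major (III), C minor (iv), D minor (v), Eb major (VI), F major (VII).
Triads in Ab major: Ab major (I), Bb minor (ii), C minor (iii), Db major (IV), Eb major (V), F minor (vi), G diminished (vii°).
Shared triads with their functions: C minor (iv in G minor, iii in Ab major); Eb major (VI in G minor, V in Ab major).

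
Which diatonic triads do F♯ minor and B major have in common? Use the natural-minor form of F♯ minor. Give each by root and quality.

C♯m, E

Triads in F♯ minor (natural minor): F♯m (i), G♯dim (ii°), A (III), Bm (iv), C♯m (v), D (VI), E (VII).
Triads in B major: B (I), C♯m (ii), D♯m (iii), E (IV), F♯ (V), G♯m (vi), A♯dim (vii°).
Shared triads with their functions: C♯m (v in F♯ minor, ii in B major); E (VII in F♯ minor, IV in B major).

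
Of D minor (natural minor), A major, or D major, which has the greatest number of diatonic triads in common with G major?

Triads of G major: G major (I), A minor (ii), B minor (iii), C major (IV), D major (V), E minor (vi), F# diminished (vii°).
D minor (natural minor) shares 2: Am, C.
A major shares 2: Bm, D.
D major shares 4: G, Bm, D, Em.
The most common triads (4) are shared with D major.

D major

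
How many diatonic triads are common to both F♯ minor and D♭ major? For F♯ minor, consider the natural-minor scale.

0

Diatonic triads of F♯ minor (natural minor): F♯m (i), G♯dim (ii°), A (III), Bm (iv), C♯m (v), D (VI), E (VII).
Diatonic triads of D♭ major: D♭ (I), E♭m (ii), Fm (iii), G♭ (IV), A♭ (V), B♭m (vi), Cdim (vii°).
No triad has the same root and quality in both keys.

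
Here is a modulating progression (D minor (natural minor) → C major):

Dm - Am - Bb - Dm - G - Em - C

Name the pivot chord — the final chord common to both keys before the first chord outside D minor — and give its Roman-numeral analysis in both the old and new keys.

Dm — i in D minor, ii in C major

Chords diatonic to D minor: Dm, Edim, F, Gm, Am, Bb, C.
Reading the progression, the first chord not in that set is G, so the modulation leaves D minor there.
The chord immediately before G is Dm, which is diatonic to both keys: i in D minor and ii in C major.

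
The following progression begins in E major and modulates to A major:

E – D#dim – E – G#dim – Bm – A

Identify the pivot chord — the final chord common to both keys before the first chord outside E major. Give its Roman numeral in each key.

E — I in E major, V in A major

Chords diatonic to E major: E, F#m, G#m, A, B, C#m, D#dim.
Reading the progression, the first chord not in that set is G#dim, so the modulation leaves E major there.
The chord immediately before G#dim is E, which is diatonic to both keys: I in E major and V in A major.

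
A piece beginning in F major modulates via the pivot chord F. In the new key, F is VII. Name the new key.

G minor

The numeral VII denotes a major triad on scale degree 7. With F on degree 7, the tonic of the new key is G.
Degree 7 carries a major triad in natural-minor keys, so the destination is G minor.
Check: the diatonic triads of G minor (natural minor) are Gm (i), Adim (ii°), B♭ (III), Cm (iv), Dm (v), E♭ (VI), F (VII) — F is indeed VII.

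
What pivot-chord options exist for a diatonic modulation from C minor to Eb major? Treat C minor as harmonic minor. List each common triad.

Triads in C minor (harmonic minor): Cm (i), Ddim (ii°), Ebaug (III+), Fm (iv), G (V), Ab (VI), Bdim (vii°).
Triads in Eb major: Eb (I), Fm (ii), Gm (iii), Ab (IV), Bb (V), Cm (vi), Ddim (vii°).
Shared triads with their functions: Cm (i in C minor, vi in Eb major); Ddim (ii° in C minor, vii° in Eb major); Fm (iv in C minor, ii in Eb major); Ab (VI in C minor, IV in Eb major).

Cm, Ddim, Fm, Ab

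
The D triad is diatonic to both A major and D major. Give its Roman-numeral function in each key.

IV in A major; I in D major

The scale of A major is A B C# D E F# G#; D is degree 4, and the triad built there (D-F#-A) is major, so it is IV.
The scale of D major is D E F# G A B C#; D is degree 1, and the triad built there (D-F#-A) is major, so it is I.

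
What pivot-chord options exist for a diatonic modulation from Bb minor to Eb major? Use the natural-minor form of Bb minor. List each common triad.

Triads in Bb minor (natural minor): Bb minor (i), C diminished (ii°), Db major (III), Eb minor (iv), F minor (v), Gb major (VI), Ab major (VII).
Triads in Eb major: Eb major (I), F minor (ii), G minor (iii), Ab major (IV), Bb major (V), C minor (vi), D diminished (vii°).
Shared triads with their functions: F minor (v in Bb minor, ii in Eb major); Ab major (VII in Bb minor, IV in Eb major).

Fm, Ab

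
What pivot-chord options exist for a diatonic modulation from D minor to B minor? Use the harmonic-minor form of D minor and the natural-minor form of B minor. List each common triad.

Triads in D minor (harmonic minor): Dm (i), Edim (ii°), Faug (III+), Gm (iv), A (V), Bb (VI), C#dim (vii°).
Triads in B minor (natural minor): Bm (i), C#dim (ii°), D (III), Em (iv), F#m (v), G (VI), A (VII).
Shared triads with their functions: A (V in D minor, VII in B minor); C#dim (vii° in D minor, ii° in B minor).

A, C#dim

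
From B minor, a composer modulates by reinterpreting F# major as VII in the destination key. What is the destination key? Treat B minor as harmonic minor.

The numeral VII denotes a major triad on scale degree 7. With F# on degree 7, the tonic of the new key is G#.
Degree 7 carries a major triad in natural-minor keys, so the destination is G# minor.
Check: the diatonic triads of G# minor (natural minor) are G#m (i), A#dim (ii°), B (III), C#m (iv), D#m (v), E (VI), F# (VII) — F# major is indeed VII.

G# minor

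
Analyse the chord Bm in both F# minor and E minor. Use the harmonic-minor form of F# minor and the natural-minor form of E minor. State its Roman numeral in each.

The scale of F# minor (harmonic minor) is F# G# A B C# D E#; B is degree 4, and the triad built there (B-D-F#) is minor, so it is iv.
The scale of E minor (natural minor) is E F# G A B C D; B is degree 5, and the triad built there (B-D-F#) is minor, so it is v.

iv in F# minor; v in E minor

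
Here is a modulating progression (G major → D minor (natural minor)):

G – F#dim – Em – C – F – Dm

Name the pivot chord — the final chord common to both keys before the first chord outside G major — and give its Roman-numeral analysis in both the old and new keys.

Chords diatonic to G major: G, Am, Bm, C, D, Em, F#dim.
Reading the progression, the first chord not in that set is F, so the modulation leaves G major there.
The chord immediately before F is C, which is diatonic to both keys: IV in G major and VII in D minor.

C — IV in G major, VII in D minor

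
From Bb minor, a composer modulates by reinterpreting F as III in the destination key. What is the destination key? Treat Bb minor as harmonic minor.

The numeral III denotes a major triad on scale degree 3. With F on degree 3, the tonic of the new key is D.
Degree 3 carries a major triad in natural-minor keys, so the destination is D minor.
Check: the diatonic triads of D minor (natural minor) are Dm (i), Edim (ii°), F (III), Gm (iv), Am (v), Bb (VI), C (VII) — F is indeed III.

D minor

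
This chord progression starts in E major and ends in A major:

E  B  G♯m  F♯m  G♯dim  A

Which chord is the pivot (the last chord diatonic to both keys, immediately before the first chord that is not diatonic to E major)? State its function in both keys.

F♯m — ii in E major, vi in A major

Chords diatonic to E major: E, F♯m, G♯m, A, B, C♯m, D♯dim.
Reading the progression, the first chord not in that set is G♯dim, so the modulation leaves E major there.
The chord immediately before G♯dim is F♯m, which is diatonic to both keys: ii in E major and vi in A major.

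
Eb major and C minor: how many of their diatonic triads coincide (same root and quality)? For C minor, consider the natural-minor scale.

7

Diatonic triads of Eb major: Eb (I), Fm (ii), Gm (iii), Ab (IV), Bb (V), Cm (vi), Ddim (vii°).
Diatonic triads of C minor (natural minor): Cm (i), Ddim (ii°), Eb (III), Fm (iv), Gm (v), Ab (VI), Bb (VII).
Matching root and quality in both lists: Eb, Fm, Gm, Ab, Bb, Cm, Ddim.
That gives 7 common triads.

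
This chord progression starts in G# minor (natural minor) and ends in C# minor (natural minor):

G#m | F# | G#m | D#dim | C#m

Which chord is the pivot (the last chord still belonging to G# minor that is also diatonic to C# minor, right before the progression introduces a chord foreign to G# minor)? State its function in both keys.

G#m — i in G# minor, v in C# minor

Chords diatonic to G# minor: G#m, A#dim, B, C#m, D#m, E, F#.
Reading the progression, the first chord not in that set is D#dim, so the modulation leaves G# minor there.
The chord immediately before D#dim is G#m, which is diatonic to both keys: i in G# minor and v in C# minor.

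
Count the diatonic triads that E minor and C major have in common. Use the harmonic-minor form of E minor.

Diatonic triads of E minor (harmonic minor): E minor (i), F♯ diminished (ii°), G augmented (III+), A minor (iv), B major (V), C major (VI), D♯ diminished (vii°).
Diatonic triads of C major: C major (I), D minor (ii), E minor (iii), F major (IV), G major (V), A minor (vi), B diminished (vii°).
Matching root and quality in both lists: E minor, A minor, C major.
That gives 3 common triads.

3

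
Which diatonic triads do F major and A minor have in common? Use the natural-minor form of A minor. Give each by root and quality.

F, Am, C, Dm

Triads in F major: F (I), Gm (ii), Am (iii), Bb (IV), C (V), Dm (vi), Edim (vii°).
Triads in A minor (natural minor): Am (i), Bdim (ii°), C (III), Dm (iv), Em (v), F (VI), G (VII).
Shared triads with their functions: F (I in F major, VI in A minor); Am (iii in F major, i in A minor); C (V in F major, III in A minor); Dm (vi in F major, iv in A minor).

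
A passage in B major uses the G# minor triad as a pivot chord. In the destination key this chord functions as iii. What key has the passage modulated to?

The numeral iii denotes a minor triad on scale degree 3. With G# on degree 3, the tonic of the new key is E.
Degree 3 carries a minor triad in major keys, so the destination is E major.
Check: the diatonic triads of E major are E (I), F#m (ii), G#m (iii), A (IV), B (V), C#m (vi), D#dim (vii°) — G# minor is indeed iii.

E major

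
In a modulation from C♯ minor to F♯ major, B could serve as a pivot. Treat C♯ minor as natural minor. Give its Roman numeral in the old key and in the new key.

The scale of C♯ minor (natural minor) is C♯ D♯ E F♯ G♯ A B; B is degree 7, and the triad built there (B-D♯-F♯) is major, so it is VII.
The scale of F♯ major is F♯ G♯ A♯ B C♯ D♯ E♯; B is degree 4, and the triad built there (B-D♯-F♯) is major, so it is IV.

VII in C♯ minor; IV in F♯ major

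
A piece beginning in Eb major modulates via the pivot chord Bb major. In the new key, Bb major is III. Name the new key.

G minor

The numeral III denotes a major triad on scale degree 3. With Bb on degree 3, the tonic of the new key is G.
Degree 3 carries a major triad in natural-minor keys, so the destination is G minor.
Check: the diatonic triads of G minor (natural minor) are Gm (i), Adim (ii°), Bb (III), Cm (iv), Dm (v), Eb (VI), F (VII) — Bb major is indeed III.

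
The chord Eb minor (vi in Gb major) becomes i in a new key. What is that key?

The numeral i denotes a minor triad on scale degree 1. With Eb on degree 1, the tonic of the new key is Eb.
Degree 1 carries a minor triad in minor keys, so the destination is Eb minor.
Check: the diatonic triads of Eb minor (natural minor) are Ebm (i), Fdim (ii°), Gb (III), Abm (iv), Bbm (v), Cb (VI), Db (VII) — Eb minor is indeed i.

Eb minor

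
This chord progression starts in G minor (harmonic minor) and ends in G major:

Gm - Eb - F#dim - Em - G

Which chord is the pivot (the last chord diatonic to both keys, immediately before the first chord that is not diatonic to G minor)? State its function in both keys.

Chords diatonic to G minor: Gm, Adim, Bbaug, Cm, D, Eb, F#dim.
Reading the progression, the first chord not in that set is Em, so the modulation leaves G minor there.
The chord immediately before Em is F#dim, which is diatonic to both keys: vii° in G minor and vii° in G major.

F#dim — vii° in G minor, vii° in G major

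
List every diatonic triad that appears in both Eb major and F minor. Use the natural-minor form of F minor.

Triads in Eb major: Eb (I), Fm (ii), Gm (iii), Ab (IV), Bb (V), Cm (vi), Ddim (vii°).
Triads in F minor (natural minor): Fm (i), Gdim (ii°), Ab (III), Bbm (iv), Cm (v), Db (VI), Eb (VII).
Shared triads with their functions: Eb (I in Eb major, VII in F minor); Fm (ii in Eb major, i in F minor); Ab (IV in Eb major, III in F minor); Cm (vi in Eb major, v in F minor).

Eb, Fm, Ab, Cm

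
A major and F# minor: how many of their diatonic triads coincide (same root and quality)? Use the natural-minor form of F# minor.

7

Diatonic triads of A major: A (I), Bm (ii), C#m (iii), D (IV), E (V), F#m (vi), G#dim (vii°).
Diatonic triads of F# minor (natural minor): F#m (i), G#dim (ii°), A (III), Bm (iv), C#m (v), D (VI), E (VII).
Matching root and quality in both lists: A, Bm, C#m, D, E, F#m, G#dim.
That gives 7 common triads.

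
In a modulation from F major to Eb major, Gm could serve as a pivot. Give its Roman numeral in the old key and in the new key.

The scale of F major is F G A Bb C D E; G is degree 2, and the triad built there (G-Bb-D) is minor, so it is ii.
The scale of Eb major is Eb F G Ab Bb C D; G is degree 3, and the triad built there (G-Bb-D) is minor, so it is iii.

ii in F major; iii in Eb major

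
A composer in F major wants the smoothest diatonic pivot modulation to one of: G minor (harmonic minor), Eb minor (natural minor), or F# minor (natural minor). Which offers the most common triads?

Triads of F major: F major (I), G minor (ii), A minor (iii), Bb major (IV), C major (V), D minor (vi), E diminished (vii°).
G minor (harmonic minor) shares 1: Gm.
Eb minor (natural minor) shares 0: none.
F# minor (natural minor) shares 0: none.
The most common triads (1) are shared with G minor.

G minor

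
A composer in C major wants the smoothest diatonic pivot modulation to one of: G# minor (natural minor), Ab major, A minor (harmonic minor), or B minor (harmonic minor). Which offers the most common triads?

A minor

Triads of C major: C (I), Dm (ii), Em (iii), F (IV), G (V), Am (vi), Bdim (vii°).
G# minor (natural minor) shares 0: none.
Ab major shares 0: none.
A minor (harmonic minor) shares 4: Dm, F, Am, Bdim.
B minor (harmonic minor) shares 2: Em, G.
The most common triads (4) are shared with A minor.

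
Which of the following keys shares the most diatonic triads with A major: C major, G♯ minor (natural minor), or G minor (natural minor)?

Triads of A major: A major (I), B minor (ii), C♯ minor (iii), D major (IV), E major (V), F♯ minor (vi), G♯ diminished (vii°).
C major shares 0: none.
G♯ minor (natural minor) shares 2: C♯m, E.
G minor (natural minor) shares 0: none.
The most common triads (2) are shared with G♯ minor.

G♯ minor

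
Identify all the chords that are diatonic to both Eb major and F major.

Triads in Eb major: Eb (I), Fm (ii), Gm (iii), Ab (IV), Bb (V), Cm (vi), Ddim (vii°).
Triads in F major: F (I), Gm (ii), Am (iii), Bb (IV), C (V), Dm (vi), Edim (vii°).
Shared triads with their functions: Gm (iii in Eb major, ii in F major); Bb (V in Eb major, IV in F major).

Gm, Bb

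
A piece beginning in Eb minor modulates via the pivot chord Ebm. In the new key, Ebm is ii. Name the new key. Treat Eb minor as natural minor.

The numeral ii denotes a minor triad on scale degree 2. With Eb on degree 2, the tonic of the new key is Db.
Degree 2 carries a minor triad in major keys, so the destination is Db major.
Check: the diatonic triads of Db major are Db (I), Ebm (ii), Fm (iii), Gb (IV), Ab (V), Bbm (vi), Cdim (vii°) — Ebm is indeed ii.

Db major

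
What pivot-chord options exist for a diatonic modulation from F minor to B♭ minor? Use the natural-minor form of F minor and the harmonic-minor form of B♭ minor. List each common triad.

B♭m

Triads in F minor (natural minor): F minor (i), G diminished (ii°), A♭ major (III), B♭ minor (iv), C minor (v), D♭ major (VI), E♭ major (VII).
Triads in B♭ minor (harmonic minor): B♭ minor (i), C diminished (ii°), D♭ augmented (III+), E♭ minor (iv), F major (V), G♭ major (VI), A diminished (vii°).
Shared triads with their functions: B♭ minor (iv in F minor, i in B♭ minor).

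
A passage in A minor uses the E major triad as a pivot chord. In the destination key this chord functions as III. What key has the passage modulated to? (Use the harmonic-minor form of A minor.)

The numeral III denotes a major triad on scale degree 3. With E on degree 3, the tonic of the new key is C♯.
Degree 3 carries a major triad in natural-minor keys, so the destination is C♯ minor.
Check: the diatonic triads of C♯ minor (natural minor) are C♯m (i), D♯dim (ii°), E (III), F♯m (iv), G♯m (v), A (VI), B (VII) — E major is indeed III.

C♯ minor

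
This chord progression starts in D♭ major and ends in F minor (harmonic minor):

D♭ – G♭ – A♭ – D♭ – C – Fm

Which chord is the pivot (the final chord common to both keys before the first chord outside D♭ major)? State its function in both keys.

D♭ — I in D♭ major, VI in F minor

Chords diatonic to D♭ major: D♭, E♭m, Fm, G♭, A♭, B♭m, Cdim.
Reading the progression, the first chord not in that set is C, so the modulation leaves D♭ major there.
The chord immediately before C is D♭, which is diatonic to both keys: I in D♭ major and VI in F minor.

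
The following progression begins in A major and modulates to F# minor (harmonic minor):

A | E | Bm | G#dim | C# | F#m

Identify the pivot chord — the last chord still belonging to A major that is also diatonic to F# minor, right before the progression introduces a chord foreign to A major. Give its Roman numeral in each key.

Chords diatonic to A major: A, Bm, C#m, D, E, F#m, G#dim.
Reading the progression, the first chord not in that set is C#, so the modulation leaves A major there.
The chord immediately before C# is G#dim, which is diatonic to both keys: vii° in A major and ii° in F# minor.

G#dim — vii° in A major, ii° in F# minor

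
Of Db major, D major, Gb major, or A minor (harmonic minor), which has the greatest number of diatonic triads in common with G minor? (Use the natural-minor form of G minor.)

Triads of G minor (natural minor): Gm (i), Adim (ii°), Bb (III), Cm (iv), Dm (v), Eb (VI), F (VII).
Db major shares 0: none.
D major shares 0: none.
Gb major shares 0: none.
A minor (harmonic minor) shares 2: Dm, F.
The most common triads (2) are shared with A minor.

A minor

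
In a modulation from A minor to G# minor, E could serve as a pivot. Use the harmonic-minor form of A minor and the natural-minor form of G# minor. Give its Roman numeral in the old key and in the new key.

The scale of A minor (harmonic minor) is A B C D E F G#; E is degree 5, and the triad built there (E-G#-B) is major, so it is V.
The scale of G# minor (natural minor) is G# A# B C# D# E F#; E is degree 6, and the triad built there (E-G#-B) is major, so it is VI.

V in A minor; VI in G# minor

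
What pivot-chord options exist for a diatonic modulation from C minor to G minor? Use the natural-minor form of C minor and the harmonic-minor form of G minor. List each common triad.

Triads in C minor (natural minor): C minor (i), D diminished (ii°), Eb major (III), F minor (iv), G minor (v), Ab major (VI), Bb major (VII).
Triads in G minor (harmonic minor): G minor (i), A diminished (ii°), Bb augmented (III+), C minor (iv), D major (V), Eb major (VI), F# diminished (vii°).
Shared triads with their functions: C minor (i in C minor, iv in G minor); Eb major (III in C minor, VI in G minor); G minor (v in C minor, i in G minor).

Cm, Eb, Gm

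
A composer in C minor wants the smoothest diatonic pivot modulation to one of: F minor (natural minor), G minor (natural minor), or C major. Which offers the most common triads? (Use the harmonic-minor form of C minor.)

F minor

Triads of C minor (harmonic minor): C minor (i), D diminished (ii°), E♭ augmented (III+), F minor (iv), G major (V), A♭ major (VI), B diminished (vii°).
F minor (natural minor) shares 3: Cm, Fm, A♭.
G minor (natural minor) shares 1: Cm.
C major shares 2: G, Bdim.
The most common triads (3) are shared with F minor.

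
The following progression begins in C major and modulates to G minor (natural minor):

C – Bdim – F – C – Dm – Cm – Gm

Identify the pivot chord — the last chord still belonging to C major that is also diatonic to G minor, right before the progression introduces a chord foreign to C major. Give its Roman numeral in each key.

Dm — ii in C major, v in G minor

Chords diatonic to C major: C, Dm, Em, F, G, Am, Bdim.
Reading the progression, the first chord not in that set is Cm, so the modulation leaves C major there.
The chord immediately before Cm is Dm, which is diatonic to both keys: ii in C major and v in G minor.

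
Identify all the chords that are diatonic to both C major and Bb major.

Dm, F

Triads in C major: C major (I), D minor (ii), E minor (iii), F major (IV), G major (V), A minor (vi), B diminished (vii°).
Triads in Bb major: Bb major (I), C minor (ii), D minor (iii), Eb major (IV), F major (V), G minor (vi), A diminished (vii°).
Shared triads with their functions: D minor (ii in C major, iii in Bb major); F major (IV in C major, V in Bb major).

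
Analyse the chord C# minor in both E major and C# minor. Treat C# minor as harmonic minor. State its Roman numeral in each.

vi in E major; i in C# minor

The scale of E major is E F# G# A B C# D#; C# is degree 6, and the triad built there (C#-E-G#) is minor, so it is vi.
The scale of C# minor (harmonic minor) is C# D# E F# G# A B#; C# is degree 1, and the triad built there (C#-E-G#) is minor, so it is i.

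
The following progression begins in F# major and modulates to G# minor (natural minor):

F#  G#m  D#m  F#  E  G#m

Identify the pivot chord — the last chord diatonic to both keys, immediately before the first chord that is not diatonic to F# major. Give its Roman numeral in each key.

F# — I in F# major, VII in G# minor

Chords diatonic to F# major: F#, G#m, A#m, B, C#, D#m, E#dim.
Reading the progression, the first chord not in that set is E, so the modulation leaves F# major there.
The chord immediately before E is F#, which is diatonic to both keys: I in F# major and VII in G# minor.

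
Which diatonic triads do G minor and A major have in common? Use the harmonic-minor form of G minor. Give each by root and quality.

Triads in G minor (harmonic minor): G minor (i), A diminished (ii°), B♭ augmented (III+), C minor (iv), D major (V), E♭ major (VI), F♯ diminished (vii°).
Triads in A major: A major (I), B minor (ii), C♯ minor (iii), D major (IV), E major (V), F♯ minor (vi), G♯ diminished (vii°).
Shared triads with their functions: D major (V in G minor, IV in A major).

D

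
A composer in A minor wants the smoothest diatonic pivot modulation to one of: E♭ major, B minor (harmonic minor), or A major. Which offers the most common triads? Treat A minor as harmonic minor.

Triads of A minor (harmonic minor): A minor (i), B diminished (ii°), C augmented (III+), D minor (iv), E major (V), F major (VI), G♯ diminished (vii°).
E♭ major shares 0: none.
B minor (harmonic minor) shares 0: none.
A major shares 2: E, G♯dim.
The most common triads (2) are shared with A major.

A major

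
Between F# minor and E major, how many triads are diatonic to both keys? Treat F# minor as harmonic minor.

Diatonic triads of F# minor (harmonic minor): F#m (i), G#dim (ii°), Aaug (III+), Bm (iv), C# (V), D (VI), E#dim (vii°).
Diatonic triads of E major: E (I), F#m (ii), G#m (iii), A (IV), B (V), C#m (vi), D#dim (vii°).
Matching root and quality in both lists: F#m.
That gives 1 common triad.

1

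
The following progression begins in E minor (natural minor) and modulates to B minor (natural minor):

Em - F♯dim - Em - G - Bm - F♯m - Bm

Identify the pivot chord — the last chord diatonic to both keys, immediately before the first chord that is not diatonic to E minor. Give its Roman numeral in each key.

Bm — v in E minor, i in B minor

Chords diatonic to E minor: Em, F♯dim, G, Am, Bm, C, D.
Reading the progression, the first chord not in that set is F♯m, so the modulation leaves E minor there.
The chord immediately before F♯m is Bm, which is diatonic to both keys: v in E minor and i in B minor.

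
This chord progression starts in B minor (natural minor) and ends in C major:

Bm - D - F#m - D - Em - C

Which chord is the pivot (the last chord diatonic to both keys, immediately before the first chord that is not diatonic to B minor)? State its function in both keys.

Em — iv in B minor, iii in C major

Chords diatonic to B minor: Bm, C#dim, D, Em, F#m, G, A.
Reading the progression, the first chord not in that set is C, so the modulation leaves B minor there.
The chord immediately before C is Em, which is diatonic to both keys: iv in B minor and iii in C major.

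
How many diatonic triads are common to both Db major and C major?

0

Diatonic triads of Db major: Db (I), Ebm (ii), Fm (iii), Gb (IV), Ab (V), Bbm (vi), Cdim (vii°).
Diatonic triads of C major: C (I), Dm (ii), Em (iii), F (IV), G (V), Am (vi), Bdim (vii°).
No triad has the same root and quality in both keys.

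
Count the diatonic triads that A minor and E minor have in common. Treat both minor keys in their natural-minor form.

Diatonic triads of A minor (natural minor): Am (i), Bdim (ii°), C (III), Dm (iv), Em (v), F (VI), G (VII).
Diatonic triads of E minor (natural minor): Em (i), F♯dim (ii°), G (III), Am (iv), Bm (v), C (VI), D (VII).
Matching root and quality in both lists: Am, C, Em, G.
That gives 4 common triads.

4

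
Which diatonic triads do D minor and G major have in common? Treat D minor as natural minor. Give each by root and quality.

Triads in D minor (natural minor): D minor (i), E diminished (ii°), F major (III), G minor (iv), A minor (v), B♭ major (VI), C major (VII).
Triads in G major: G major (I), A minor (ii), B minor (iii), C major (IV), D major (V), E minor (vi), F♯ diminished (vii°).
Shared triads with their functions: A minor (v in D minor, ii in G major); C major (VII in D minor, IV in G major).

Am, C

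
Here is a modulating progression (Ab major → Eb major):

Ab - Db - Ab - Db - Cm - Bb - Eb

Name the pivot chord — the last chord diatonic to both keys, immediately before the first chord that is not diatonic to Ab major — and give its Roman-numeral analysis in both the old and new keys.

Cm — iii in Ab major, vi in Eb major

Chords diatonic to Ab major: Ab, Bbm, Cm, Db, Eb, Fm, Gdim.
Reading the progression, the first chord not in that set is Bb, so the modulation leaves Ab major there.
The chord immediately before Bb is Cm, which is diatonic to both keys: iii in Ab major and vi in Eb major.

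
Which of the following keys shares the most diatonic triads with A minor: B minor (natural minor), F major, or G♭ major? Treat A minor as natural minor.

Triads of A minor (natural minor): A minor (i), B diminished (ii°), C major (III), D minor (iv), E minor (v), F major (VI), G major (VII).
B minor (natural minor) shares 2: Em, G.
F major shares 4: Am, C, Dm, F.
G♭ major shares 0: none.
The most common triads (4) are shared with F major.

F major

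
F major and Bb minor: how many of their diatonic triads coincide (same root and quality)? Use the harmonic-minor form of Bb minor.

Diatonic triads of F major: F (I), Gm (ii), Am (iii), Bb (IV), C (V), Dm (vi), Edim (vii°).
Diatonic triads of Bb minor (harmonic minor): Bbm (i), Cdim (ii°), Dbaug (III+), Ebm (iv), F (V), Gb (VI), Adim (vii°).
Matching root and quality in both lists: F.
That gives 1 common triad.

1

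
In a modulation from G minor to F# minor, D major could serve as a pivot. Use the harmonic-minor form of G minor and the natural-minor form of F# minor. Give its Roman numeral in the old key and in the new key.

The scale of G minor (harmonic minor) is G A Bb C D Eb F#; D is degree 5, and the triad built there (D-F#-A) is major, so it is V.
The scale of F# minor (natural minor) is F# G# A B C# D E; D is degree 6, and the triad built there (D-F#-A) is major, so it is VI.

V in G minor; VI in F# minor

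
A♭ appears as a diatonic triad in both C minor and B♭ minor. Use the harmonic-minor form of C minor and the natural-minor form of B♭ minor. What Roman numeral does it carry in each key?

The scale of C minor (harmonic minor) is C D E♭ F G A♭ B; A♭ is degree 6, and the triad built there (A♭-C-E♭) is major, so it is VI.
The scale of B♭ minor (natural minor) is B♭ C D♭ E♭ F G♭ A♭; A♭ is degree 7, and the triad built there (A♭-C-E♭) is major, so it is VII.

VI in C minor; VII in B♭ minor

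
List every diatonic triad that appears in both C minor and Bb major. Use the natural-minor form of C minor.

Cm, Eb, Gm, Bb

Triads in C minor (natural minor): C minor (i), D diminished (ii°), Eb major (III), F minor (iv), G minor (v), Ab major (VI), Bb major (VII).
Triads in Bb major: Bb major (I), C minor (ii), D minor (iii), Eb major (IV), F major (V), G minor (vi), A diminished (vii°).
Shared triads with their functions: C minor (i in C minor, ii in Bb major); Eb major (III in C minor, IV in Bb major); G minor (v in C minor, vi in Bb major); Bb major (VII in C minor, I in Bb major).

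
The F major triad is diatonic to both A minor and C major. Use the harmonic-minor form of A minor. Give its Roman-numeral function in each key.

VI in A minor; IV in C major

The scale of A minor (harmonic minor) is A B C D E F G#; F is degree 6, and the triad built there (F-A-C) is major, so it is VI.
The scale of C major is C D E F G A B; F is degree 4, and the triad built there (F-A-C) is major, so it is IV.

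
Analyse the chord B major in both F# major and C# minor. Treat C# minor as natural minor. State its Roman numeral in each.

The scale of F# major is F# G# A# B C# D# E#; B is degree 4, and the triad built there (B-D#-F#) is major, so it is IV.
The scale of C# minor (natural minor) is C# D# E F# G# A B; B is degree 7, and the triad built there (B-D#-F#) is major, so it is VII.

IV in F# major; VII in C# minor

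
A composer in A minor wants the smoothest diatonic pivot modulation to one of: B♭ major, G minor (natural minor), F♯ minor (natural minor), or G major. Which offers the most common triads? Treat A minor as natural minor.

Triads of A minor (natural minor): A minor (i), B diminished (ii°), C major (III), D minor (iv), E minor (v), F major (VI), G major (VII).
B♭ major shares 2: Dm, F.
G minor (natural minor) shares 2: Dm, F.
F♯ minor (natural minor) shares 0: none.
G major shares 4: Am, C, Em, G.
The most common triads (4) are shared with G major.

G major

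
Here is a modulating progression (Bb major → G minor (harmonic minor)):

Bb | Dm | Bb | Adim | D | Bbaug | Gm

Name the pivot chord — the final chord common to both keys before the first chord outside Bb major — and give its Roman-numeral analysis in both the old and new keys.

Adim — vii° in Bb major, ii° in G minor

Chords diatonic to Bb major: Bb, Cm, Dm, Eb, F, Gm, Adim.
Reading the progression, the first chord not in that set is D, so the modulation leaves Bb major there.
The chord immediately before D is Adim, which is diatonic to both keys: vii° in Bb major and ii° in G minor.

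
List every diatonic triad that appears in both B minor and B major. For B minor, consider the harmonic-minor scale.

F#, A#dim

Triads in B minor (harmonic minor): Bm (i), C#dim (ii°), Daug (III+), Em (iv), F# (V), G (VI), A#dim (vii°).
Triads in B major: B (I), C#m (ii), D#m (iii), E (IV), F# (V), G#m (vi), A#dim (vii°).
Shared triads with their functions: F# (V in B minor, V in B major); A#dim (vii° in B minor, vii° in B major).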